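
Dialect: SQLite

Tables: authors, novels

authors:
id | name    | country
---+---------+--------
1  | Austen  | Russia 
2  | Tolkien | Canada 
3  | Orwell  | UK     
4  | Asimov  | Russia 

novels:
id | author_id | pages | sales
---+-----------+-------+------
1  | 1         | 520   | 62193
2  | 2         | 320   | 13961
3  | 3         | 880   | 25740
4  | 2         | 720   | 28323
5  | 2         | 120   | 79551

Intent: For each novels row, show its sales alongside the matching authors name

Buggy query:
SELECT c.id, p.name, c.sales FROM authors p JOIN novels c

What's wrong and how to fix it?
Bug: JOIN with no ON clause produces a cartesian product; every novels row pairs with every authors row

Fix: Specify the join condition linking the foreign key to the parent id

Corrected query:
SELECT c.id, p.name, c.sales FROM authors p JOIN novels c ON c.author_id = p.id

Result:
id | name    | sales
---+---------+------
1  | Austen  | 62193
2  | Tolkien | 13961
3  | Orwell  | 25740
4  | Tolkien | 28323
5  | Tolkien | 79551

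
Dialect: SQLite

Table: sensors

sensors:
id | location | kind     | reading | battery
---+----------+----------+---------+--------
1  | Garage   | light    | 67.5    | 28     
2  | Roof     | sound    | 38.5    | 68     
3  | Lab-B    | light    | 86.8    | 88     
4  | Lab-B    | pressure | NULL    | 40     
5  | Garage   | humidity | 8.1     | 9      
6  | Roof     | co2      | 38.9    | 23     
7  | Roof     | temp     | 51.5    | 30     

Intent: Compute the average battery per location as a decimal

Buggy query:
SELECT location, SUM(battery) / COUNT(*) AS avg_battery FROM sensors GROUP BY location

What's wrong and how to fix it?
Bug: Both operands are integers, so '/' performs integer division and truncates

Fix: Multiply by 1.0 (or CAST to REAL) to force floating-point division

Corrected query:
SELECT location, SUM(battery) * 1.0 / COUNT(*) AS avg_battery FROM sensors GROUP BY location

Result:
location | avg_battery
---------+------------
Garage   | 18.5       
Lab-B    | 64         
Roof     | 40.333333  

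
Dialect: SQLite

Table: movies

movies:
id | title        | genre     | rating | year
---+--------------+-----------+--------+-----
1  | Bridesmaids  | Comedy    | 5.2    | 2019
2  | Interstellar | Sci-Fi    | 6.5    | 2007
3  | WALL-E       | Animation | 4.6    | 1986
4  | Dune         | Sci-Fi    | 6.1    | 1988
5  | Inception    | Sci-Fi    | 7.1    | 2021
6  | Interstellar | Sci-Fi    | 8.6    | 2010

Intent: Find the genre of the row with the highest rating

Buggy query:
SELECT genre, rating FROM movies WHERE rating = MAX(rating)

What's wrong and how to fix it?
Bug: MAX(rating) is an aggregate and cannot be used directly in WHERE

Fix: Wrap MAX in a scalar subquery so WHERE compares against a single value

Corrected query:
SELECT genre, rating FROM movies WHERE rating = (SELECT MAX(rating) FROM movies)

Result:
genre  | rating
-------+-------
Sci-Fi | 8.6   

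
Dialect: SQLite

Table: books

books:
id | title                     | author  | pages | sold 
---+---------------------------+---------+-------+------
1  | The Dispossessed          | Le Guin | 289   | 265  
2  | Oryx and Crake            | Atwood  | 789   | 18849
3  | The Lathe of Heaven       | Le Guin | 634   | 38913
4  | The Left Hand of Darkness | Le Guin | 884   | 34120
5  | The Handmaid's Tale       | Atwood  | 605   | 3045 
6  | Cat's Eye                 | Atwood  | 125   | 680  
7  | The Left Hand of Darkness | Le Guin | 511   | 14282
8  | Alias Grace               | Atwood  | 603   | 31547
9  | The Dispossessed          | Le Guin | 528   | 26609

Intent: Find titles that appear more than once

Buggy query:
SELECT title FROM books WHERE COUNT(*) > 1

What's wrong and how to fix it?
Bug: WHERE can't reference COUNT(*); aggregates are computed after WHERE

Fix: GROUP BY title, then filter groups with HAVING COUNT(*) > 1

Corrected query:
SELECT title FROM books GROUP BY title HAVING COUNT(*) > 1

Result:
title                    
-------------------------
The Dispossessed         
The Left Hand of Darkness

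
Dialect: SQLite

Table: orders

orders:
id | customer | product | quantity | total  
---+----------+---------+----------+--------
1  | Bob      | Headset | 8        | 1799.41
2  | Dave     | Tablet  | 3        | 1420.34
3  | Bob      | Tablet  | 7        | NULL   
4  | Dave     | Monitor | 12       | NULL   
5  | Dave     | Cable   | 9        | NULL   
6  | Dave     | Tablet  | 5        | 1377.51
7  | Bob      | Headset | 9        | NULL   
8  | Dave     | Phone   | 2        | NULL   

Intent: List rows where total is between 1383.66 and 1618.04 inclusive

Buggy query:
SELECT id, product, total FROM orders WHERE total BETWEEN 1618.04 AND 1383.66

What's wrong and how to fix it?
Bug: BETWEEN expects the lower bound first; with 1618.04 AND 1383.66 the range is empty

Fix: Write BETWEEN 1383.66 AND 1618.04

Corrected query:
SELECT id, product, total FROM orders WHERE total BETWEEN 1383.66 AND 1618.04

Result:
id | product | total  
---+---------+--------
2  | Tablet  | 1420.34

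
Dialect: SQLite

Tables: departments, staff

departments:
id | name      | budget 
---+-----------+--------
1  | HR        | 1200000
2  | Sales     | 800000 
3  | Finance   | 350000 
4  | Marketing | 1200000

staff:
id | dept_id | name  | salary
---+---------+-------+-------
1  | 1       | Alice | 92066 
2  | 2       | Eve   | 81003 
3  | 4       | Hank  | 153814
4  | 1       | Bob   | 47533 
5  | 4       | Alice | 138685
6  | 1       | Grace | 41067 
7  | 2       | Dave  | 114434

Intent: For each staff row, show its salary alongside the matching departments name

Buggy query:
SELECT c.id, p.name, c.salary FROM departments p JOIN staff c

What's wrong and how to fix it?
Bug: JOIN with no ON clause produces a cartesian product; every staff row pairs with every departments row

Fix: Add ON c.dept_id = p.id to the JOIN

Corrected query:
SELECT c.id, p.name, c.salary FROM departments p JOIN staff c ON c.dept_id = p.id

Result:
id | name      | salary
---+-----------+-------
1  | HR        | 92066 
2  | Sales     | 81003 
3  | Marketing | 153814
4  | HR        | 47533 
5  | Marketing | 138685
6  | HR        | 41067 
7  | Sales     | 114434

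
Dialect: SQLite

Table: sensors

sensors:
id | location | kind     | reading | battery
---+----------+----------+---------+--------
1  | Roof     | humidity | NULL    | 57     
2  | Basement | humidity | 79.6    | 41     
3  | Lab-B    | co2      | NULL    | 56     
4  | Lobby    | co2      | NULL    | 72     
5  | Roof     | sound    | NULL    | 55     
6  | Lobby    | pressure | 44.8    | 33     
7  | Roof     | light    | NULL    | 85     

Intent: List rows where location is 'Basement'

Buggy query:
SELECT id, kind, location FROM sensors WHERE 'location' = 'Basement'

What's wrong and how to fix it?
Bug: Single quotes denote string literals in SQL; the column name is being compared as a constant string

Fix: Reference the column as location without single quotes

Corrected query:
SELECT id, kind, location FROM sensors WHERE location = 'Basement'

Result:
id | kind     | location
---+----------+---------
2  | humidity | Basement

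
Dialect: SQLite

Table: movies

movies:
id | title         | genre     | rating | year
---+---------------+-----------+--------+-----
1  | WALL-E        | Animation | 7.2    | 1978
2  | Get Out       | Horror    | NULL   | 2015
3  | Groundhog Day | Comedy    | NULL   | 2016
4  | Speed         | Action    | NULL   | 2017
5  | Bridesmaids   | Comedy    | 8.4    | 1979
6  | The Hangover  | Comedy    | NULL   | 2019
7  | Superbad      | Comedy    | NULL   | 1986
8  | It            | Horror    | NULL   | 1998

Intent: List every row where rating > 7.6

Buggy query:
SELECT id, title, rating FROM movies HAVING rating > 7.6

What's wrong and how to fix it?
Bug: HAVING filters the output of aggregation, but this query has no GROUP BY and no aggregate functions, so SQLite rejects it (HAVING clause on a non-aggregate query); the condition here is per row

Fix: Replace HAVING with WHERE since the condition applies to individual rows

Corrected query:
SELECT id, title, rating FROM movies WHERE rating > 7.6

Result:
id | title       | rating
---+-------------+-------
5  | Bridesmaids | 8.4   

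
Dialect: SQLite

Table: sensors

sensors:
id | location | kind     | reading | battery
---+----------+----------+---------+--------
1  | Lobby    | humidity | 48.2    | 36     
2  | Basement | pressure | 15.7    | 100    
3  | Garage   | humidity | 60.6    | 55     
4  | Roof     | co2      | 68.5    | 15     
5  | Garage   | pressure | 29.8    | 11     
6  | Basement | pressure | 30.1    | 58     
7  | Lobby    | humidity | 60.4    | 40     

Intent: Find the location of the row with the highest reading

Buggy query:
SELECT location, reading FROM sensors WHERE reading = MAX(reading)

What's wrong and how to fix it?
Bug: WHERE is evaluated per row; an aggregate over the whole table isn't defined there

Fix: Use a subquery: WHERE reading = (SELECT MAX(reading) FROM sensors)

Corrected query:
SELECT location, reading FROM sensors WHERE reading = (SELECT MAX(reading) FROM sensors)

Result:
location | reading
---------+--------
Roof     | 68.5   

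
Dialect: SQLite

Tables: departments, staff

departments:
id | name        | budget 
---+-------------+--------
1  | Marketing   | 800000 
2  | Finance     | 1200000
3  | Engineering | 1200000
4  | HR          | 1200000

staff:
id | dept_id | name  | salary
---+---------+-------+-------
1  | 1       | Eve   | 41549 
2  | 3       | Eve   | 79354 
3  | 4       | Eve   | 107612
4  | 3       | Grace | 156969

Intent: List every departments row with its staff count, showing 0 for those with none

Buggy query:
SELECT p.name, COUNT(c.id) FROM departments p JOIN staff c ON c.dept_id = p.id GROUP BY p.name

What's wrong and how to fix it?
Bug: An inner join excludes parents with zero children

Fix: Switch to LEFT JOIN to retain unmatched parent rows

Corrected query:
SELECT p.name, COUNT(c.id) FROM departments p LEFT JOIN staff c ON c.dept_id = p.id GROUP BY p.name

Result:
name        | COUNT(c.id)
------------+------------
Engineering | 2          
Finance     | 0          
HR          | 1          
Marketing   | 1          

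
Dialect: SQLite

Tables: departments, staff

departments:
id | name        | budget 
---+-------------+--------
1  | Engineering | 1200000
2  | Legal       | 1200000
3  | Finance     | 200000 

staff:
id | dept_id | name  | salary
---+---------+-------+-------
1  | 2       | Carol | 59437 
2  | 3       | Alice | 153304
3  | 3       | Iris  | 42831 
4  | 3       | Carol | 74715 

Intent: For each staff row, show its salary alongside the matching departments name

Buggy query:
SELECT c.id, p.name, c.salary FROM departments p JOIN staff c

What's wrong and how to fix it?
Bug: Missing join condition: each staff row is matched to all departments rows instead of just its own

Fix: Add ON c.dept_id = p.id to the JOIN

Corrected query:
SELECT c.id, p.name, c.salary FROM departments p JOIN staff c ON c.dept_id = p.id

Result:
id | name    | salary
---+---------+-------
1  | Legal   | 59437 
2  | Finance | 153304
3  | Finance | 42831 
4  | Finance | 74715 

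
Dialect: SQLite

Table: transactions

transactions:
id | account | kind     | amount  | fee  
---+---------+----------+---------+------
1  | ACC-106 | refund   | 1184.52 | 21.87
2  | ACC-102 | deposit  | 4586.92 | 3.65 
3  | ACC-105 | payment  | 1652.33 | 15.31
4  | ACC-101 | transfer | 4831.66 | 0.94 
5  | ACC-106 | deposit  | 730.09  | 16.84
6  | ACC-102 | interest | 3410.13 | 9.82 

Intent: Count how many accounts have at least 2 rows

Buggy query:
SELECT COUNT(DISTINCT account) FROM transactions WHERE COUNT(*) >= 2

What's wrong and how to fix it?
Bug: COUNT(*) cannot appear in WHERE; the per-group count doesn't exist yet

Fix: Use a subquery that GROUPs and filters with HAVING, then count its rows

Corrected query:
SELECT COUNT(*) FROM (SELECT account FROM transactions GROUP BY account HAVING COUNT(*) >= 2)

Result:
COUNT(*)
--------
2       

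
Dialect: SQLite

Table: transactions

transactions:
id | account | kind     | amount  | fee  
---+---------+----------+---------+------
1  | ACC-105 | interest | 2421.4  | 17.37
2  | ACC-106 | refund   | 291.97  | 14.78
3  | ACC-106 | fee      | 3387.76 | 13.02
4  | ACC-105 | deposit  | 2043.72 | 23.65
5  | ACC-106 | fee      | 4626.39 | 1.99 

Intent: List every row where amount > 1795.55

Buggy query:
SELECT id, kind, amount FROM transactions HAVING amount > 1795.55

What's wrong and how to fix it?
Bug: HAVING filters the output of aggregation, but this query has no GROUP BY and no aggregate functions, so SQLite rejects it (HAVING clause on a non-aggregate query); the condition here is per row

Fix: Replace HAVING with WHERE since the condition applies to individual rows

Corrected query:
SELECT id, kind, amount FROM transactions WHERE amount > 1795.55

Result:
id | kind     | amount 
---+----------+--------
1  | interest | 2421.4 
3  | fee      | 3387.76
4  | deposit  | 2043.72
5  | fee      | 4626.39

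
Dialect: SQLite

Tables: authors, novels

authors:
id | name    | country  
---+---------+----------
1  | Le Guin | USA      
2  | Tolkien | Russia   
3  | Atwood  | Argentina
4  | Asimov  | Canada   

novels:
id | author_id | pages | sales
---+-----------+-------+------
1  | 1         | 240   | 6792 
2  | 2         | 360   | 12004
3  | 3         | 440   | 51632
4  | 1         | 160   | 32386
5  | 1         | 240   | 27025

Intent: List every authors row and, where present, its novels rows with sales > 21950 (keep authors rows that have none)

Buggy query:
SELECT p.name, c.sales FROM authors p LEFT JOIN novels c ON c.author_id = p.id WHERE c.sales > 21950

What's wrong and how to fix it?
Bug: Filtering c.sales in WHERE discards the NULL rows produced by LEFT JOIN, turning it into an inner join

Fix: Put 'c.sales > 21950' in the JOIN's ON clause instead of WHERE

Corrected query:
SELECT p.name, c.sales FROM authors p LEFT JOIN novels c ON c.author_id = p.id AND c.sales > 21950

Result:
name    | sales
--------+------
Le Guin | 27025
Le Guin | 32386
Tolkien | NULL 
Atwood  | 51632
Asimov  | NULL 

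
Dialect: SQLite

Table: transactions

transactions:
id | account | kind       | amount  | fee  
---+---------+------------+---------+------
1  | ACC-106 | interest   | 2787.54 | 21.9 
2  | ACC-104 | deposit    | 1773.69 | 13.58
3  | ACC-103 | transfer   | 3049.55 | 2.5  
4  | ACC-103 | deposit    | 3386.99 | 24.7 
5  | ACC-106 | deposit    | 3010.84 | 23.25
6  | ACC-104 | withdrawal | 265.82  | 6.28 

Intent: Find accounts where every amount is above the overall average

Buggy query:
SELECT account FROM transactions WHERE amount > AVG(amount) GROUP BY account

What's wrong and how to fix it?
Bug: AVG() is an aggregate; it can't sit directly in WHERE

Fix: Compute the overall average in a scalar subquery and compare each group's MIN against it in HAVING

Corrected query:
SELECT account FROM transactions GROUP BY account HAVING MIN(amount) > (SELECT AVG(amount) FROM transactions)

Result:
account
-------
ACC-103
ACC-106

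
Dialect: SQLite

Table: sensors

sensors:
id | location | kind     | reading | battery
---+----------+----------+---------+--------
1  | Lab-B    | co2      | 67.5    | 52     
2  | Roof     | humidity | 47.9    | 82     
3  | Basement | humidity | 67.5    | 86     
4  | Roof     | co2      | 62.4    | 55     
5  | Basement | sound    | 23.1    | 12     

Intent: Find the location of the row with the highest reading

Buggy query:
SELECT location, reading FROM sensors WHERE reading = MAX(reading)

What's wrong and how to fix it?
Bug: MAX(reading) is an aggregate and cannot be used directly in WHERE

Fix: Wrap MAX in a scalar subquery so WHERE compares against a single value

Corrected query:
SELECT location, reading FROM sensors WHERE reading = (SELECT MAX(reading) FROM sensors)

Result:
location | reading
---------+--------
Lab-B    | 67.5   
Basement | 67.5   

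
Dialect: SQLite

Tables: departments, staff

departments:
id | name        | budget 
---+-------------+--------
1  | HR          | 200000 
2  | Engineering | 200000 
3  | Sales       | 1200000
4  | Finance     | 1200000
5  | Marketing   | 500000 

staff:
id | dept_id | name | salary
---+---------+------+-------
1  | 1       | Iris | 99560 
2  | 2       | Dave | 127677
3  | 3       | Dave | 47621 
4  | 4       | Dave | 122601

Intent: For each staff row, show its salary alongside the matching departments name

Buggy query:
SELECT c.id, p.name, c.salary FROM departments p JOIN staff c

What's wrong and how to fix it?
Bug: Missing join condition: each staff row is matched to all departments rows instead of just its own

Fix: Specify the join condition linking the foreign key to the parent id

Corrected query:
SELECT c.id, p.name, c.salary FROM departments p JOIN staff c ON c.dept_id = p.id

Result:
id | name        | salary
---+-------------+-------
1  | HR          | 99560 
2  | Engineering | 127677
3  | Sales       | 47621 
4  | Finance     | 122601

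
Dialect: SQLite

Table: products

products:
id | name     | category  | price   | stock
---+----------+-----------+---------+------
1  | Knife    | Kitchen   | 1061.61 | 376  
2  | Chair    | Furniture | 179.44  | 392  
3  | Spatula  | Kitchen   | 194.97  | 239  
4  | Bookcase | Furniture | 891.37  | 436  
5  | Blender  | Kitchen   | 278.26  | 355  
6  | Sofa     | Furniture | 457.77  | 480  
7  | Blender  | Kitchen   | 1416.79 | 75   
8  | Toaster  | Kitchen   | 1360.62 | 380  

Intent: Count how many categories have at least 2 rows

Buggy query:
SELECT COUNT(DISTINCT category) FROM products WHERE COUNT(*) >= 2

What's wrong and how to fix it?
Bug: COUNT(*) cannot appear in WHERE; the per-group count doesn't exist yet

Fix: Group first with HAVING COUNT(*) >= 2, then COUNT the resulting groups

Corrected query:
SELECT COUNT(*) FROM (SELECT category FROM products GROUP BY category HAVING COUNT(*) >= 2)

Result:
COUNT(*)
--------
2       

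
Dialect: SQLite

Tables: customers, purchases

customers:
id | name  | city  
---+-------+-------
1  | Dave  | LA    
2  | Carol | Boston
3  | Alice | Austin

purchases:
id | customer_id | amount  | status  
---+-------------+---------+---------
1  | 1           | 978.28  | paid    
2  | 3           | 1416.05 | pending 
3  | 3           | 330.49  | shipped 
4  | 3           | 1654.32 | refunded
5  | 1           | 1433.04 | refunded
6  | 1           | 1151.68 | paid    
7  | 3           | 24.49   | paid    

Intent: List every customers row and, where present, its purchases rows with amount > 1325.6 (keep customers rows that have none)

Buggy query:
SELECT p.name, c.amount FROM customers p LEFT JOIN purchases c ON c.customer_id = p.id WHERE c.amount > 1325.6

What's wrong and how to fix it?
Bug: Filtering c.amount in WHERE discards the NULL rows produced by LEFT JOIN, turning it into an inner join

Fix: Put 'c.amount > 1325.6' in the JOIN's ON clause instead of WHERE

Corrected query:
SELECT p.name, c.amount FROM customers p LEFT JOIN purchases c ON c.customer_id = p.id AND c.amount > 1325.6

Result:
name  | amount 
------+--------
Dave  | 1433.04
Carol | NULL   
Alice | 1416.05
Alice | 1654.32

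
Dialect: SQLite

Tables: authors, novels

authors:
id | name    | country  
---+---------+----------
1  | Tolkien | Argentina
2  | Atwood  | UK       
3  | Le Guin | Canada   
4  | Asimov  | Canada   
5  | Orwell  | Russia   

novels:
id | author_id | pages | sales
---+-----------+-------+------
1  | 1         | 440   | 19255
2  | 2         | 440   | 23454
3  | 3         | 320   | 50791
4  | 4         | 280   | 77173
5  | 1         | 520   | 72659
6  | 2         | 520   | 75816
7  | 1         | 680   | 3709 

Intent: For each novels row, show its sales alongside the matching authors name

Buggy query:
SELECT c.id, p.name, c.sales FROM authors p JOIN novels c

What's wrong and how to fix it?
Bug: JOIN with no ON clause produces a cartesian product; every novels row pairs with every authors row

Fix: Specify the join condition linking the foreign key to the parent id

Corrected query:
SELECT c.id, p.name, c.sales FROM authors p JOIN novels c ON c.author_id = p.id

Result:
id | name    | sales
---+---------+------
1  | Tolkien | 19255
2  | Atwood  | 23454
3  | Le Guin | 50791
4  | Asimov  | 77173
5  | Tolkien | 72659
6  | Atwood  | 75816
7  | Tolkien | 3709 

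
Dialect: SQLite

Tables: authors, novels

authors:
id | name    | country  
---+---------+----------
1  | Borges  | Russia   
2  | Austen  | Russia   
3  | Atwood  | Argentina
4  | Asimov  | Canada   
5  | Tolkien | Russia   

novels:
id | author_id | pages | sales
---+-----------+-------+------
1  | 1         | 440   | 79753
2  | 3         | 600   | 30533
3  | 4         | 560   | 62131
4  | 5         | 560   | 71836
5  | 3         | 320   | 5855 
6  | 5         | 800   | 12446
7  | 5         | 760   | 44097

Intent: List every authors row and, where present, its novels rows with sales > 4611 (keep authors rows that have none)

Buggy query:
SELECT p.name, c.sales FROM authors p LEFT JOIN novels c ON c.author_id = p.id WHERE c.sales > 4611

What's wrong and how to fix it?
Bug: A WHERE condition on the right-hand table after LEFT JOIN drops unmatched parents

Fix: Move the right-table condition into the ON clause so unmatched parents are kept

Corrected query:
SELECT p.name, c.sales FROM authors p LEFT JOIN novels c ON c.author_id = p.id AND c.sales > 4611

Result:
name    | sales
--------+------
Borges  | 79753
Austen  | NULL 
Atwood  | 5855 
Atwood  | 30533
Asimov  | 62131
Tolkien | 12446
Tolkien | 44097
Tolkien | 71836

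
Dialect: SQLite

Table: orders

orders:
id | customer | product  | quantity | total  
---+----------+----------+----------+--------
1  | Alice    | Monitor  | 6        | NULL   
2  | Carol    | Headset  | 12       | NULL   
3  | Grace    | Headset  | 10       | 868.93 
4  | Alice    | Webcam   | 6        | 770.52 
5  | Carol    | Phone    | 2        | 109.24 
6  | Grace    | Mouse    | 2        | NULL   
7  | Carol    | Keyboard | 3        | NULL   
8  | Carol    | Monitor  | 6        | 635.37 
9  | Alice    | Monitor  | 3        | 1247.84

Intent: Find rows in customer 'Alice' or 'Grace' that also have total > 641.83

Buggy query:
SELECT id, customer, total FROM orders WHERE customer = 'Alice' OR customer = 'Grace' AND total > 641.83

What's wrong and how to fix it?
Bug: Without parentheses, AND is evaluated before OR, so the total filter only applies to the 'Grace' branch

Fix: Group the OR with parentheses (or use IN), then AND the threshold

Corrected query:
SELECT id, customer, total FROM orders WHERE (customer = 'Alice' OR customer = 'Grace') AND total > 641.83

Result:
id | customer | total  
---+----------+--------
3  | Grace    | 868.93 
4  | Alice    | 770.52 
9  | Alice    | 1247.84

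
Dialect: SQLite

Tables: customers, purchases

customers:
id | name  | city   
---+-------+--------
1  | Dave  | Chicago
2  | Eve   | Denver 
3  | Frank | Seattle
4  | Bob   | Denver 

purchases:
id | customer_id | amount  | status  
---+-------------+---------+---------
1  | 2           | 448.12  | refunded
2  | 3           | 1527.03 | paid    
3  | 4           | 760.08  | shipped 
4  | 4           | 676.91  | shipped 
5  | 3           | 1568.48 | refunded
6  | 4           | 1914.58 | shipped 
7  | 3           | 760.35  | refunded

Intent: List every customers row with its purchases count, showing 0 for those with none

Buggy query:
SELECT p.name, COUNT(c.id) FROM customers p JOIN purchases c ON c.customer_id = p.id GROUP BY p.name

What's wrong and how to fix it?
Bug: INNER JOIN drops customers rows that have no matching purchases rows

Fix: Switch to LEFT JOIN to retain unmatched parent rows

Corrected query:
SELECT p.name, COUNT(c.id) FROM customers p LEFT JOIN purchases c ON c.customer_id = p.id GROUP BY p.name

Result:
name  | COUNT(c.id)
------+------------
Bob   | 3          
Dave  | 0          
Eve   | 1          
Frank | 3          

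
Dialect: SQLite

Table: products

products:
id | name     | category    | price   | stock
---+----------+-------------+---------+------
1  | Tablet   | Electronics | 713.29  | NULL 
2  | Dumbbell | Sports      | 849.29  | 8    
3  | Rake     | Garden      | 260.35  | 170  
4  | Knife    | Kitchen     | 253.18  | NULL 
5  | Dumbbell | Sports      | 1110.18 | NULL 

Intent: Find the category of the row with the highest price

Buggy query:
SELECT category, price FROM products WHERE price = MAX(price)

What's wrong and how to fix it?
Bug: MAX(price) is an aggregate and cannot be used directly in WHERE

Fix: Use a subquery: WHERE price = (SELECT MAX(price) FROM products)

Corrected query:
SELECT category, price FROM products WHERE price = (SELECT MAX(price) FROM products)

Result:
category | price  
---------+--------
Sports   | 1110.18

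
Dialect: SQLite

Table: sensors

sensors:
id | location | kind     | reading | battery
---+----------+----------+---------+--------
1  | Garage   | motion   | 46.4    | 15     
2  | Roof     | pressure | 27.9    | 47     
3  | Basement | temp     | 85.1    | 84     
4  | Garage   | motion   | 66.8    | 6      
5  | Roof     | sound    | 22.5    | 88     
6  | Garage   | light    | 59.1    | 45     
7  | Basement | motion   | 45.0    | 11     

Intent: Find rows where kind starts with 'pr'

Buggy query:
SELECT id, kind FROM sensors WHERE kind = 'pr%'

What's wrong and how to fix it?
Bug: '=' compares the literal string including the % character; pattern matching needs LIKE

Fix: Replace '=' with LIKE so 'pr%' is treated as a pattern

Corrected query:
SELECT id, kind FROM sensors WHERE kind LIKE 'pr%'

Result:
id | kind    
---+---------
2  | pressure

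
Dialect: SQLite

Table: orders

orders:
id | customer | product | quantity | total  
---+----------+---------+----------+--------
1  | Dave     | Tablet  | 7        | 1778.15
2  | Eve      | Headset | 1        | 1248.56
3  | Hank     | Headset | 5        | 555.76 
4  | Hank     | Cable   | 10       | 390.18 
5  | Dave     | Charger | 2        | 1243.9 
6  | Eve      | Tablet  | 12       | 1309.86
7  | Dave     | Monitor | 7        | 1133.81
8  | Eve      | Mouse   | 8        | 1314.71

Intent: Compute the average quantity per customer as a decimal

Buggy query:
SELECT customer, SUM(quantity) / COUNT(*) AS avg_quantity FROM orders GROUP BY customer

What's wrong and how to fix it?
Bug: Both operands are integers, so '/' performs integer division and truncates

Fix: Cast one side to REAL so the division keeps the fractional part

Corrected query:
SELECT customer, SUM(quantity) * 1.0 / COUNT(*) AS avg_quantity FROM orders GROUP BY customer

Result:
customer | avg_quantity
---------+-------------
Dave     | 5.333333    
Eve      | 7           
Hank     | 7.5         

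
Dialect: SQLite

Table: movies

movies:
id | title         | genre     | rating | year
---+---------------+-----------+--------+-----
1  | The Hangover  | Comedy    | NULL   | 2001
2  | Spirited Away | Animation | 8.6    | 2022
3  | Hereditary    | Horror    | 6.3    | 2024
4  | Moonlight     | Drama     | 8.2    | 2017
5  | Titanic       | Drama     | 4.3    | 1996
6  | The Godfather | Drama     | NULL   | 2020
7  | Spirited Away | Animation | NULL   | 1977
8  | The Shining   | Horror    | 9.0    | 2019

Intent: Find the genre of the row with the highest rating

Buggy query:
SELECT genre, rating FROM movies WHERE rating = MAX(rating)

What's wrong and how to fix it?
Bug: WHERE is evaluated per row; an aggregate over the whole table isn't defined there

Fix: Use a subquery: WHERE rating = (SELECT MAX(rating) FROM movies)

Corrected query:
SELECT genre, rating FROM movies WHERE rating = (SELECT MAX(rating) FROM movies)

Result:
genre  | rating
-------+-------
Horror | 9     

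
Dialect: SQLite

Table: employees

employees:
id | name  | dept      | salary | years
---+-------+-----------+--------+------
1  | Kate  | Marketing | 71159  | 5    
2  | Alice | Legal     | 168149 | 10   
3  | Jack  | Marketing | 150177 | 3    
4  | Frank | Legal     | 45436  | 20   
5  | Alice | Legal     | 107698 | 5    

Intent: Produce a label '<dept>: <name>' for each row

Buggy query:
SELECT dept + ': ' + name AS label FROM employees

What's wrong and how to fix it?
Bug: '+' is numeric addition; on text columns SQLite converts them to 0 instead of concatenating

Fix: Replace + with || to concatenate text

Corrected query:
SELECT dept || ': ' || name AS label FROM employees

Result:
label          
---------------
Marketing: Kate
Legal: Alice   
Marketing: Jack
Legal: Frank   
Legal: Alice   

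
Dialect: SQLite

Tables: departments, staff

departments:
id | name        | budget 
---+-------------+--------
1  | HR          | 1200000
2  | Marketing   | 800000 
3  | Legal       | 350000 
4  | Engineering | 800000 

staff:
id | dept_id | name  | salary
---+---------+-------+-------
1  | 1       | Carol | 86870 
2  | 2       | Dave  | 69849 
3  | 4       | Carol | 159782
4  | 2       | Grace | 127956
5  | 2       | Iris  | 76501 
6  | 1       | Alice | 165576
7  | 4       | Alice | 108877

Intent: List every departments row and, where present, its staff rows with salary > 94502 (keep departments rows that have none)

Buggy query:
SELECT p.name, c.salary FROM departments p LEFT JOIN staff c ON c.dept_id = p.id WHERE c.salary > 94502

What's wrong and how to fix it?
Bug: Filtering c.salary in WHERE discards the NULL rows produced by LEFT JOIN, turning it into an inner join

Fix: Put 'c.salary > 94502' in the JOIN's ON clause instead of WHERE

Corrected query:
SELECT p.name, c.salary FROM departments p LEFT JOIN staff c ON c.dept_id = p.id AND c.salary > 94502

Result:
name        | salary
------------+-------
HR          | 165576
Marketing   | 127956
Legal       | NULL  
Engineering | 108877
Engineering | 159782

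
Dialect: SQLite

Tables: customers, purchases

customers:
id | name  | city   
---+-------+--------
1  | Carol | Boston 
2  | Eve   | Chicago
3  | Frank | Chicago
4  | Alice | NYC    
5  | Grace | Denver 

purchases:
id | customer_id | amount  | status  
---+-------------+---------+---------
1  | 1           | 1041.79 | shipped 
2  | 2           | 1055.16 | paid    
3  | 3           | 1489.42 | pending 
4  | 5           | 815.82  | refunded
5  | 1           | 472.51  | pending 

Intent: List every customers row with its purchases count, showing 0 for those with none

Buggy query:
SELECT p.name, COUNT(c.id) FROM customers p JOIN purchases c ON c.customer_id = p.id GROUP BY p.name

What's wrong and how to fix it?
Bug: INNER JOIN drops customers rows that have no matching purchases rows

Fix: Switch to LEFT JOIN to retain unmatched parent rows

Corrected query:
SELECT p.name, COUNT(c.id) FROM customers p LEFT JOIN purchases c ON c.customer_id = p.id GROUP BY p.name

Result:
name  | COUNT(c.id)
------+------------
Alice | 0          
Carol | 2          
Eve   | 1          
Frank | 1          
Grace | 1          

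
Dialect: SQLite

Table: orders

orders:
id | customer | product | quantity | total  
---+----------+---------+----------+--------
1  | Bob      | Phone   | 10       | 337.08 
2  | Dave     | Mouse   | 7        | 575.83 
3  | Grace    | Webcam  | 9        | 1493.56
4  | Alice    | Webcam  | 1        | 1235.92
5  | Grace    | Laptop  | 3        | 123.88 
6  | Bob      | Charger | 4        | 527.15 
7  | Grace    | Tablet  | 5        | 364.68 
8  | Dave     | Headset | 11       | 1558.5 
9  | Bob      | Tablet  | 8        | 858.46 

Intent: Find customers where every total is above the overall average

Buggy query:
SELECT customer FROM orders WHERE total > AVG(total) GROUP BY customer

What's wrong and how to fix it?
Bug: AVG() is an aggregate; it can't sit directly in WHERE

Fix: Use a subquery for AVG and a HAVING MIN(...) filter so the condition holds for every row in the group

Corrected query:
SELECT customer FROM orders GROUP BY customer HAVING MIN(total) > (SELECT AVG(total) FROM orders)

Result:
customer
--------
Alice   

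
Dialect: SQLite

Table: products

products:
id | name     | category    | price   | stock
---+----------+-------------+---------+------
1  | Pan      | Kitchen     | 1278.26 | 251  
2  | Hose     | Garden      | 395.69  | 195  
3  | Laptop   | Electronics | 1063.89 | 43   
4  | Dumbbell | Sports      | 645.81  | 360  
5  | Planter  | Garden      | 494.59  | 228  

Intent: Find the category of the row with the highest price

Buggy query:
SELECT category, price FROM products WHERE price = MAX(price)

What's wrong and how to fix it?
Bug: MAX(price) is an aggregate and cannot be used directly in WHERE

Fix: Wrap MAX in a scalar subquery so WHERE compares against a single value

Corrected query:
SELECT category, price FROM products WHERE price = (SELECT MAX(price) FROM products)

Result:
category | price  
---------+--------
Kitchen  | 1278.26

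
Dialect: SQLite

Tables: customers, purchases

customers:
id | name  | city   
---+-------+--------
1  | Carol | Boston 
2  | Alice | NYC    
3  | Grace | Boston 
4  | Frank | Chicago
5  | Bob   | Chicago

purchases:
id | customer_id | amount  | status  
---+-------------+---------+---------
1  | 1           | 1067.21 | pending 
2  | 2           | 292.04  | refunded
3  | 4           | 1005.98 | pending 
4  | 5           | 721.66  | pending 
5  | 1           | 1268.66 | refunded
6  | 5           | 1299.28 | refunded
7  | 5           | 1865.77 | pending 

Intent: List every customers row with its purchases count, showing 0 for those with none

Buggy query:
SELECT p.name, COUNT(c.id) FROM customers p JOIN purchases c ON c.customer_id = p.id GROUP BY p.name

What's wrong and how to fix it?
Bug: INNER JOIN drops customers rows that have no matching purchases rows

Fix: Use LEFT JOIN so parents without children still appear (COUNT(c.id) gives 0)

Corrected query:
SELECT p.name, COUNT(c.id) FROM customers p LEFT JOIN purchases c ON c.customer_id = p.id GROUP BY p.name

Result:
name  | COUNT(c.id)
------+------------
Alice | 1          
Bob   | 3          
Carol | 2          
Frank | 1          
Grace | 0          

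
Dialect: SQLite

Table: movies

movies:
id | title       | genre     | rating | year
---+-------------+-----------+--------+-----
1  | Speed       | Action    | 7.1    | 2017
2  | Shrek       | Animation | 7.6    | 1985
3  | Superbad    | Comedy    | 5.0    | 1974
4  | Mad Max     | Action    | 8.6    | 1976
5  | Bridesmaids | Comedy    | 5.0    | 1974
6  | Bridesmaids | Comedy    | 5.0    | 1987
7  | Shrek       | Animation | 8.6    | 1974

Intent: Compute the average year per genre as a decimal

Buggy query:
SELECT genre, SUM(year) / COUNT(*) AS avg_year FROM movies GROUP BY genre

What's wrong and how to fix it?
Bug: Both operands are integers, so '/' performs integer division and truncates

Fix: Multiply by 1.0 (or CAST to REAL) to force floating-point division

Corrected query:
SELECT genre, SUM(year) * 1.0 / COUNT(*) AS avg_year FROM movies GROUP BY genre

Result:
genre     | avg_year   
----------+------------
Action    | 1996.5     
Animation | 1979.5     
Comedy    | 1978.333333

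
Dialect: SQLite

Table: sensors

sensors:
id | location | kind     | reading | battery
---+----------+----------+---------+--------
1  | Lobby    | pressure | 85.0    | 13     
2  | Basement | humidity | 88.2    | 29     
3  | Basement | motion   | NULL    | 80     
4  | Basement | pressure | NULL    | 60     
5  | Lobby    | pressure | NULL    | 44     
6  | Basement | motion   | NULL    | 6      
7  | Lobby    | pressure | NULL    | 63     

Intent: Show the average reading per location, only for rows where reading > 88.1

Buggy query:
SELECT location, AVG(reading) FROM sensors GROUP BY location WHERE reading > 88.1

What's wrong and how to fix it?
Bug: WHERE cannot follow GROUP BY

Fix: Place WHERE between FROM and GROUP BY

Corrected query:
SELECT location, AVG(reading) FROM sensors WHERE reading > 88.1 GROUP BY location

Result:
location | AVG(reading)
---------+-------------
Basement | 88.2        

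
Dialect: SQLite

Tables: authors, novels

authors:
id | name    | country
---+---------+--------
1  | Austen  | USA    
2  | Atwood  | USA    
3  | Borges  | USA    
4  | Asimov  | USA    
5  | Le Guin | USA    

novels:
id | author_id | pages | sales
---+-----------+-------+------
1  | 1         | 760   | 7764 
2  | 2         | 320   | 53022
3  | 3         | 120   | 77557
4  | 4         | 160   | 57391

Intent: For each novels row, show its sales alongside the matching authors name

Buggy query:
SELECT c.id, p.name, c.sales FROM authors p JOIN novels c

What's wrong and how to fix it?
Bug: Missing join condition: each novels row is matched to all authors rows instead of just its own

Fix: Specify the join condition linking the foreign key to the parent id

Corrected query:
SELECT c.id, p.name, c.sales FROM authors p JOIN novels c ON c.author_id = p.id

Result:
id | name   | sales
---+--------+------
1  | Austen | 7764 
2  | Atwood | 53022
3  | Borges | 77557
4  | Asimov | 57391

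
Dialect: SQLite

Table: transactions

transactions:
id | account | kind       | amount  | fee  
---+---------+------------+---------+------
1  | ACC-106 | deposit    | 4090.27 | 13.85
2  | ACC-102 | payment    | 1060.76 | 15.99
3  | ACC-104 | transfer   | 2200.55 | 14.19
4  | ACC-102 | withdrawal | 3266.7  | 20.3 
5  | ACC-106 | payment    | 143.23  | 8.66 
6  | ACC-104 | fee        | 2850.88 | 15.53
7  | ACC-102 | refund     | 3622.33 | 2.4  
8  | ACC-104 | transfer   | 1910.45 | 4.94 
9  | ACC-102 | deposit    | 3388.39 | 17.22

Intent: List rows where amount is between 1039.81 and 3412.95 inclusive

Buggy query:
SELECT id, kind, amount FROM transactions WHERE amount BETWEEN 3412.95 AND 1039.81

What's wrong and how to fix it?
Bug: The bounds are reversed; BETWEEN a AND b requires a <= b to match anything

Fix: Write BETWEEN 1039.81 AND 3412.95

Corrected query:
SELECT id, kind, amount FROM transactions WHERE amount BETWEEN 1039.81 AND 3412.95

Result:
id | kind       | amount 
---+------------+--------
2  | payment    | 1060.76
3  | transfer   | 2200.55
4  | withdrawal | 3266.7 
6  | fee        | 2850.88
8  | transfer   | 1910.45
9  | deposit    | 3388.39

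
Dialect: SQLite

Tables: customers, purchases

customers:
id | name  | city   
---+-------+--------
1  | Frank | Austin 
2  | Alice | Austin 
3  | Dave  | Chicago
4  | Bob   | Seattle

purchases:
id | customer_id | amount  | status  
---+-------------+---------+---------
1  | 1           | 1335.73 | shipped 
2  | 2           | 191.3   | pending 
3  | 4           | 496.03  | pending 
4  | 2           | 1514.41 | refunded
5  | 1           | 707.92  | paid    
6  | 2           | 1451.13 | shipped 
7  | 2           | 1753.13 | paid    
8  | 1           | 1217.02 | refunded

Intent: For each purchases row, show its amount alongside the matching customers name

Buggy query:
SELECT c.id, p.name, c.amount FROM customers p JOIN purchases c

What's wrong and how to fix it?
Bug: JOIN with no ON clause produces a cartesian product; every purchases row pairs with every customers row

Fix: Add ON c.customer_id = p.id to the JOIN

Corrected query:
SELECT c.id, p.name, c.amount FROM customers p JOIN purchases c ON c.customer_id = p.id

Result:
id | name  | amount 
---+-------+--------
1  | Frank | 1335.73
2  | Alice | 191.3  
3  | Bob   | 496.03 
4  | Alice | 1514.41
5  | Frank | 707.92 
6  | Alice | 1451.13
7  | Alice | 1753.13
8  | Frank | 1217.02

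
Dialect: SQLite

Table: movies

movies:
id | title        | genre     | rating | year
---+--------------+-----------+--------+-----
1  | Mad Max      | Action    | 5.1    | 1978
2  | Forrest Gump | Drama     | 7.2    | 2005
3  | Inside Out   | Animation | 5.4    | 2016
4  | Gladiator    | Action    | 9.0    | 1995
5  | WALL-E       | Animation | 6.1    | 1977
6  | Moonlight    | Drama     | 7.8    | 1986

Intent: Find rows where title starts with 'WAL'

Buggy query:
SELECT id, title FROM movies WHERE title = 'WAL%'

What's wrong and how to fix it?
Bug: '=' compares the literal string including the % character; pattern matching needs LIKE

Fix: Use LIKE for wildcard pattern matching

Corrected query:
SELECT id, title FROM movies WHERE title LIKE 'WAL%'

Result:
id | title 
---+-------
5  | WALL-E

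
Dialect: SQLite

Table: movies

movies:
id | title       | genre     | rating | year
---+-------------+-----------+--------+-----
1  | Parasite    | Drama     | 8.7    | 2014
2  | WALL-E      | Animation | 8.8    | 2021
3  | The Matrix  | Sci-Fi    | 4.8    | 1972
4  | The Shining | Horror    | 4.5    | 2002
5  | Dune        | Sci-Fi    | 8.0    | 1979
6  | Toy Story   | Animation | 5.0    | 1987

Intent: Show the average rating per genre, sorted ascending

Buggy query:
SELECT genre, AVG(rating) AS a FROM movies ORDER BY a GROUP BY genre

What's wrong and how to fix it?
Bug: GROUP BY must precede ORDER BY

Fix: Reorder: SELECT … FROM … GROUP BY … ORDER BY …

Corrected query:
SELECT genre, AVG(rating) AS a FROM movies GROUP BY genre ORDER BY a

Result:
genre     | a  
----------+----
Horror    | 4.5
Sci-Fi    | 6.4
Animation | 6.9
Drama     | 8.7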